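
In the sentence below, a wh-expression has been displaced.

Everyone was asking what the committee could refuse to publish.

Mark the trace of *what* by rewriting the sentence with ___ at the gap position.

Everyone was asking what the committee could refuse to publish ___.

Underlying clause: The committee could refuse to publish what.
'what' functions as the direct object of 'publish'. The gap is right after 'publish'.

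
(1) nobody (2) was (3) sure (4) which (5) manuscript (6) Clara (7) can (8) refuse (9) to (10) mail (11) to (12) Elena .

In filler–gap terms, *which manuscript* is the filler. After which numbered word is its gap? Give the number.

Pre-movement form: Clara can refuse to mail which manuscript to Elena.
'which manuscript' functions as the direct object of 'mail'. It moves to the left edge, and the trace sits right after 'mail':
Nobody was sure which manuscript Clara can refuse to mail ___ to Elena.
'mail' is word 10.

10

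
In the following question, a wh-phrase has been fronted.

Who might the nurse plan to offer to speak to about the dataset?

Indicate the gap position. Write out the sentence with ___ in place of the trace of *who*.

Who might the nurse plan to offer to speak to ___ about the dataset?

In situ: The nurse might plan to offer to speak to who about the dataset.
The filler 'who' is interpreted as the object of the preposition 'to'. The gap is right after 'to'.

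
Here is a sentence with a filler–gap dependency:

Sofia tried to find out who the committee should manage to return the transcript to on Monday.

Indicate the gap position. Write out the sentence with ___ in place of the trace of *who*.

Before movement: The committee should manage to return the transcript to who on Monday.
The filler 'who' is interpreted as the object of the preposition 'to' (recipient of 'return'). The gap is right after 'to'.

Sofia tried to find out who the committee should manage to return the transcript to ___ on Monday.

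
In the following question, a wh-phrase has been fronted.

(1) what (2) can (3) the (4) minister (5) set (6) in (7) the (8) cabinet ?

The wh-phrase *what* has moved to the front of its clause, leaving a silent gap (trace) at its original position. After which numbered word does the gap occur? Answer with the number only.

Underlying clause: The minister can set what in the cabinet.
The filler 'what' is interpreted as the direct object of 'set'. Wh-movement fronts it, leaving a gap right after 'set':
What can the minister set ___ in the cabinet?
'set' is word 5.

5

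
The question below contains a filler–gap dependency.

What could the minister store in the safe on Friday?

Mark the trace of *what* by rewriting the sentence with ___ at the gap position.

What could the minister store ___ in the safe on Friday?

Pre-movement form: The minister could store what in the safe on Friday.
The filler 'what' is interpreted as the direct object of 'store'. The gap is right after 'store'.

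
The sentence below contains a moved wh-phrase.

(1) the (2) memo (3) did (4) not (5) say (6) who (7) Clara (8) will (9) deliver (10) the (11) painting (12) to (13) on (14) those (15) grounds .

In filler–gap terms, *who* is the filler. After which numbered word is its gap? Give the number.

Underlying clause: Clara will deliver the painting to who on those grounds.
'who' is the object of the preposition 'to' (recipient of 'deliver'). Fronting leaves a gap immediately after 'to':
The memo did not say who Clara will deliver the painting to ___ on those grounds.
'to' is word 12.

12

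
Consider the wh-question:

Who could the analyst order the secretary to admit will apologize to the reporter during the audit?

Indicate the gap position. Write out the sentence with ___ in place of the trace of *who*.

In situ: The analyst could order the secretary to admit who will apologize to the reporter during the audit.
The filler 'who' is interpreted as the subject of the clause embedded under 'admit'. The gap is right after 'admit'.

Who could the analyst order the secretary to admit ___ will apologize to the reporter during the audit?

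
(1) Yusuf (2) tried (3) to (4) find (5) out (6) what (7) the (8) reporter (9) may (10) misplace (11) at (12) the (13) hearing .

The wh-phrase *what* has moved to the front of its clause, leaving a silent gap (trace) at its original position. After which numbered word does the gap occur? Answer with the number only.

10

Pre-movement form: The reporter may misplace what at the hearing.
The filler 'what' is interpreted as the direct object of 'misplace'. Wh-movement fronts it, leaving a gap right after 'misplace':
Yusuf tried to find out what the reporter may misplace ___ at the hearing.
'misplace' is word 10.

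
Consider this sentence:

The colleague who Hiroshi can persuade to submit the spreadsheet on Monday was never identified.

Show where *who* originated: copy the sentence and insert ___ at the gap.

'who' is the direct object of 'persuade'. The gap is right after 'persuade'.

The colleague who Hiroshi can persuade ___ to submit the spreadsheet on Monday was never identified.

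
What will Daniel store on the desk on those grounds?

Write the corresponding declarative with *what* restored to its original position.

Daniel will store what on the desk on those grounds.

'what' functions as the direct object of 'store'. Wh-movement fronts it, leaving a gap right after 'store':
What will Daniel store ___ on the desk on those grounds?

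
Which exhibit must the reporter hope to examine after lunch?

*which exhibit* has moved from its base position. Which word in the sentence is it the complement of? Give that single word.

Before movement: The reporter must hope to examine which exhibit after lunch.
The filler 'which exhibit' is interpreted as the direct object of 'examine'. It moves to the left edge, and the trace sits right after 'examine':
Which exhibit must the reporter hope to examine ___ after lunch?

examine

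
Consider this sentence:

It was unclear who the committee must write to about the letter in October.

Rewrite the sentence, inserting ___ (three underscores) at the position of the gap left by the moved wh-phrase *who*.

Before movement: The committee must write to who about the letter in October.
'who' is the object of the preposition 'to'. The gap is right after 'to'.

It was unclear who the committee must write to ___ about the letter in October.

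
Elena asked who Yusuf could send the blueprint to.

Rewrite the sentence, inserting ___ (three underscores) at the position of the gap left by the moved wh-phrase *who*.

Elena asked who Yusuf could send the blueprint to ___.

Underlying clause: Yusuf could send the blueprint to who.
'who' functions as the object of the preposition 'to' (recipient of 'send'). The gap is right after 'to'.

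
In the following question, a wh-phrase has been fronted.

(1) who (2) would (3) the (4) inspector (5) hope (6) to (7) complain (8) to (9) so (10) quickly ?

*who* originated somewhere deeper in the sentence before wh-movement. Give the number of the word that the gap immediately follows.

In situ: The inspector would hope to complain to who so quickly.
'who' functions as the object of the preposition 'to'. Fronting leaves a gap immediately after 'to':
Who would the inspector hope to complain to ___ so quickly?
'to' is word 8.

8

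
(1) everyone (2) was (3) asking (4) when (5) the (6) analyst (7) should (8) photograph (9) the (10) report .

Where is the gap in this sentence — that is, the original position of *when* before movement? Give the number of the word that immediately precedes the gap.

In situ: The analyst should photograph the report when.
The filler 'when' is interpreted as the temporal adjunct. Wh-movement fronts it, leaving a gap right after 'report':
Everyone was asking when the analyst should photograph the report ___.
'report' is word 10.

10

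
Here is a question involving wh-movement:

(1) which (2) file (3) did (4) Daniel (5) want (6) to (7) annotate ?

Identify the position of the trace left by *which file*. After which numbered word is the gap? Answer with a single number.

Pre-movement form: Daniel did want to annotate which file.
'which file' functions as the direct object of 'annotate'. It moves to the left edge, and the trace sits right after 'annotate':
Which file did Daniel want to annotate ___?
'annotate' is word 7.

7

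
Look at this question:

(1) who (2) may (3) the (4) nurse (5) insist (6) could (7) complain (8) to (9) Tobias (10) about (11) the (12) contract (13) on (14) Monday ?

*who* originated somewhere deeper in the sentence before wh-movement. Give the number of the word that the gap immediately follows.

5

Pre-movement form: The nurse may insist who could complain to Tobias about the contract on Monday.
'who' functions as the subject of the clause embedded under 'insist'. It moves to the left edge, and the trace sits right after 'insist':
Who may the nurse insist ___ could complain to Tobias about the contract on Monday?
'insist' is word 5.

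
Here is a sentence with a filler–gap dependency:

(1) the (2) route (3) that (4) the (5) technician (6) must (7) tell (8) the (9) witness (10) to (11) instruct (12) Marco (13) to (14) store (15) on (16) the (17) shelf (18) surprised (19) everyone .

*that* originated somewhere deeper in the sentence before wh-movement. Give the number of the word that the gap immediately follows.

'that' functions as the direct object of 'store'. Wh-movement fronts it, leaving a gap right after 'store':
The route that the technician must tell the witness to instruct Marco to store ___ on the shelf surprised everyone.
'store' is word 14.

14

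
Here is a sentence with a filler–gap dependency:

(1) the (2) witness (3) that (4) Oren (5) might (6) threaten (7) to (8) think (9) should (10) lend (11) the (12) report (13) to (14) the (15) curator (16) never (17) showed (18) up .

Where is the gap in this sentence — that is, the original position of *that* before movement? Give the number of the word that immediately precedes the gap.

'that' is the subject of the clause embedded under 'think'. It moves to the left edge, and the trace sits right after 'think':
The witness that Oren might threaten to think ___ should lend the report to the curator never showed up.
'think' is word 8.

8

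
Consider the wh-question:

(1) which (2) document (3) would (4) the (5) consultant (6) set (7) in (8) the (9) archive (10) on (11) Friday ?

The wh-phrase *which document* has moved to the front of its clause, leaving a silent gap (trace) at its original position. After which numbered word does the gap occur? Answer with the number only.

Before movement: The consultant would set which document in the archive on Friday.
'which document' is the direct object of 'set'. Fronting leaves a gap immediately after 'set':
Which document would the consultant set ___ in the archive on Friday?
'set' is word 6.

6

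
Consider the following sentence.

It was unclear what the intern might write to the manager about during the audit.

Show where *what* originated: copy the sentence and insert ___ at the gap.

Before movement: The intern might write to the manager about what during the audit.
'what' functions as the object of the preposition 'about'. The gap is right after 'about'.

It was unclear what the intern might write to the manager about ___ during the audit.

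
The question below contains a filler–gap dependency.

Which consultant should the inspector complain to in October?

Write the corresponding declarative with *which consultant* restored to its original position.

The inspector should complain to which consultant in October.

'which consultant' functions as the object of the preposition 'to'. Fronting leaves a gap immediately after 'to':
Which consultant should the inspector complain to ___ in October?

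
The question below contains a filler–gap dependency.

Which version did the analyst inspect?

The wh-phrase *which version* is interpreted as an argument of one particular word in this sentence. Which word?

inspect

Before movement: The analyst did inspect which version.
'which version' is the direct object of 'inspect'. It moves to the left edge, and the trace sits right after 'inspect':
Which version did the analyst inspect ___?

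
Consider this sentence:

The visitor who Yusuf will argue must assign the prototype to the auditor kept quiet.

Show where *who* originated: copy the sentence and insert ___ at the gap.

'who' is the subject of the clause embedded under 'argue'. The gap is right after 'argue'.

The visitor who Yusuf will argue ___ must assign the prototype to the auditor kept quiet.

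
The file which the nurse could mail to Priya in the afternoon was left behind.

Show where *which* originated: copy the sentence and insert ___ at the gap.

The filler 'which' is interpreted as the direct object of 'mail'. The gap is right after 'mail'.

The file which the nurse could mail ___ to Priya in the afternoon was left behind.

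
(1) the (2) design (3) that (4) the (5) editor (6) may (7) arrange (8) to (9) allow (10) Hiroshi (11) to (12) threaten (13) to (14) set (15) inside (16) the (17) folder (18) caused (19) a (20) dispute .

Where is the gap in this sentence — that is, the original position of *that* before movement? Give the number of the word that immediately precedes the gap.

The filler 'that' is interpreted as the direct object of 'set'. Wh-movement fronts it, leaving a gap right after 'set':
The design that the editor may arrange to allow Hiroshi to threaten to set ___ inside the folder caused a dispute.
'set' is word 14.

14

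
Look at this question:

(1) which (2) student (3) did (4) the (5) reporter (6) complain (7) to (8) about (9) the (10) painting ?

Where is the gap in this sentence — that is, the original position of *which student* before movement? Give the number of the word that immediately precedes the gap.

7

Before movement: The reporter did complain to which student about the painting.
'which student' is the object of the preposition 'to'. Fronting leaves a gap immediately after 'to':
Which student did the reporter complain to ___ about the painting?
'to' is word 7.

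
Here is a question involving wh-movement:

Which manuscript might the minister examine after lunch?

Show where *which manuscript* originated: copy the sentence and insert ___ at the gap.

Pre-movement form: The minister might examine which manuscript after lunch.
'which manuscript' functions as the direct object of 'examine'. The gap is right after 'examine'.

Which manuscript might the minister examine ___ after lunch?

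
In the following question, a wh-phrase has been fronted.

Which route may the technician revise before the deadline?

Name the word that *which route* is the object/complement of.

Underlying clause: The technician may revise which route before the deadline.
'which route' is the direct object of 'revise'. Wh-movement fronts it, leaving a gap right after 'revise':
Which route may the technician revise ___ before the deadline?

revise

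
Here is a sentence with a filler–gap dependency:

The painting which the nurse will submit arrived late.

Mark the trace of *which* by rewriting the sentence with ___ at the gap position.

The painting which the nurse will submit ___ arrived late.

'which' functions as the direct object of 'submit'. The gap is right after 'submit'.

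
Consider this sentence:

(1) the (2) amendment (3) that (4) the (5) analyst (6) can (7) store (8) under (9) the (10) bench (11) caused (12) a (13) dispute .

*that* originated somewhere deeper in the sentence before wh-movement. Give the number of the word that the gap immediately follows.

7

'that' is the direct object of 'store'. Wh-movement fronts it, leaving a gap right after 'store':
The amendment that the analyst can store ___ under the bench caused a dispute.
'store' is word 7.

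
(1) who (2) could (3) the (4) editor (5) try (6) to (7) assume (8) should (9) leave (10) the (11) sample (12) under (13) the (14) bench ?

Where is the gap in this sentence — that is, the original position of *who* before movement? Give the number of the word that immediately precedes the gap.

7

Pre-movement form: The editor could try to assume who should leave the sample under the bench.
The filler 'who' is interpreted as the subject of the clause embedded under 'assume'. Fronting leaves a gap immediately after 'assume':
Who could the editor try to assume ___ should leave the sample under the bench?
'assume' is word 7.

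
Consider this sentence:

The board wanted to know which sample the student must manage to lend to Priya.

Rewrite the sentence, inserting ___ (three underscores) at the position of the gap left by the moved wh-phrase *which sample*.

Pre-movement form: The student must manage to lend which sample to Priya.
'which sample' is the direct object of 'lend'. The gap is right after 'lend'.

The board wanted to know which sample the student must manage to lend ___ to Priya.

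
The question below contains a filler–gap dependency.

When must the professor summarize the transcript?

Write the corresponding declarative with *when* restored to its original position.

'when' is the temporal adjunct. It moves to the left edge, and the trace sits right after 'transcript':
When must the professor summarize the transcript ___?

The professor must summarize the transcript when.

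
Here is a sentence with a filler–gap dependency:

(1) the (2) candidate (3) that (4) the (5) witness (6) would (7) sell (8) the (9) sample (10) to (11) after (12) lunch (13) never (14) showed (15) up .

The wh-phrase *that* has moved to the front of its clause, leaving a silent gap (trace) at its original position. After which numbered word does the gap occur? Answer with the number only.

The filler 'that' is interpreted as the object of the preposition 'to' (recipient of 'sell'). Wh-movement fronts it, leaving a gap right after 'to':
The candidate that the witness would sell the sample to ___ after lunch never showed up.
'to' is word 10.

10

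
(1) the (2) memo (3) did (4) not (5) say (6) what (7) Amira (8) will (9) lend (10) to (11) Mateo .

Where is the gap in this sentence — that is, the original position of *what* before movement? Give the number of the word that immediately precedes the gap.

9

Pre-movement form: Amira will lend what to Mateo.
The filler 'what' is interpreted as the direct object of 'lend'. Fronting leaves a gap immediately after 'lend':
The memo did not say what Amira will lend ___ to Mateo.
'lend' is word 9.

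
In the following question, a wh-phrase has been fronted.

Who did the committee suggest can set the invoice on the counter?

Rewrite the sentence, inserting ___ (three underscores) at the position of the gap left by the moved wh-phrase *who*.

Who did the committee suggest ___ can set the invoice on the counter?

Underlying clause: The committee did suggest who can set the invoice on the counter.
The filler 'who' is interpreted as the subject of the clause embedded under 'suggest'. The gap is right after 'suggest'.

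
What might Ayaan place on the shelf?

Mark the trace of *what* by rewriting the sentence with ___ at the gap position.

What might Ayaan place ___ on the shelf?

Before movement: Ayaan might place what on the shelf.
The filler 'what' is interpreted as the direct object of 'place'. The gap is right after 'place'.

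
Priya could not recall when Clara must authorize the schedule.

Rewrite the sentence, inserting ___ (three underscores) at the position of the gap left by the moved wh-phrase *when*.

Priya could not recall when Clara must authorize the schedule ___.

Before movement: Clara must authorize the schedule when.
'when' is the temporal adjunct. The gap is right after 'schedule'.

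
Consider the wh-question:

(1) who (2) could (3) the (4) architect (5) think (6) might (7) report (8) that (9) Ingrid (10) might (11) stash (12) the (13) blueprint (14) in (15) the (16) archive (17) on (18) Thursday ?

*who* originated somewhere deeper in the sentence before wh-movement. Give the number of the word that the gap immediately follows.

5

Before movement: The architect could think who might report that Ingrid might stash the blueprint in the archive on Thursday.
The filler 'who' is interpreted as the subject of the clause embedded under 'think'. Fronting leaves a gap immediately after 'think':
Who could the architect think ___ might report that Ingrid might stash the blueprint in the archive on Thursday?
'think' is word 5.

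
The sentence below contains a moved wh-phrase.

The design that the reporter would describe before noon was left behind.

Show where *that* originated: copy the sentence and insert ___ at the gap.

The filler 'that' is interpreted as the direct object of 'describe'. The gap is right after 'describe'.

The design that the reporter would describe ___ before noon was left behind.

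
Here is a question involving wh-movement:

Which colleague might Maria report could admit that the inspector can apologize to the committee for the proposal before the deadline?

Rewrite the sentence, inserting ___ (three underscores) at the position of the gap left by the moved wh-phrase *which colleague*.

Which colleague might Maria report ___ could admit that the inspector can apologize to the committee for the proposal before the deadline?

Pre-movement form: Maria might report which colleague could admit that the inspector can apologize to the committee for the proposal before the deadline.
'which colleague' is the subject of the clause embedded under 'report'. The gap is right after 'report'.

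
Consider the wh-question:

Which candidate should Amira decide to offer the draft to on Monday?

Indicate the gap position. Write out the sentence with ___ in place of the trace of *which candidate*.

Which candidate should Amira decide to offer the draft to ___ on Monday?

In situ: Amira should decide to offer the draft to which candidate on Monday.
'which candidate' functions as the object of the preposition 'to' (recipient of 'offer'). The gap is right after 'to'.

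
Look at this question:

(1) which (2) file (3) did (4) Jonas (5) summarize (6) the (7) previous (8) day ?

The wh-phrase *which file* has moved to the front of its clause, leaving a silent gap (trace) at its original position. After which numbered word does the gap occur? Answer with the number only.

5

Pre-movement form: Jonas did summarize which file the previous day.
'which file' is the direct object of 'summarize'. Fronting leaves a gap immediately after 'summarize':
Which file did Jonas summarize ___ the previous day?
'summarize' is word 5.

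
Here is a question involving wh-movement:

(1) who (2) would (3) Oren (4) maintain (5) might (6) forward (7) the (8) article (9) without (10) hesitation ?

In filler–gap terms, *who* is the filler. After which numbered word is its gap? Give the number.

In situ: Oren would maintain who might forward the article without hesitation.
The filler 'who' is interpreted as the subject of the clause embedded under 'maintain'. Wh-movement fronts it, leaving a gap right after 'maintain':
Who would Oren maintain ___ might forward the article without hesitation?
'maintain' is word 4.

4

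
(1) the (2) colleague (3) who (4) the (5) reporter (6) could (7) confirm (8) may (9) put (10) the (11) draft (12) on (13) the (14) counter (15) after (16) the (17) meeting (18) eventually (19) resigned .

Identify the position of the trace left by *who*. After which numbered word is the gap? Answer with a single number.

The filler 'who' is interpreted as the subject of the clause embedded under 'confirm'. Fronting leaves a gap immediately after 'confirm':
The colleague who the reporter could confirm ___ may put the draft on the counter after the meeting eventually resigned.
'confirm' is word 7.

7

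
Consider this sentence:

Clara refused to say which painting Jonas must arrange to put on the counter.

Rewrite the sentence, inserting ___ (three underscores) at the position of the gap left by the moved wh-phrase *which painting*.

Clara refused to say which painting Jonas must arrange to put ___ on the counter.

Underlying clause: Jonas must arrange to put which painting on the counter.
'which painting' is the direct object of 'put'. The gap is right after 'put'.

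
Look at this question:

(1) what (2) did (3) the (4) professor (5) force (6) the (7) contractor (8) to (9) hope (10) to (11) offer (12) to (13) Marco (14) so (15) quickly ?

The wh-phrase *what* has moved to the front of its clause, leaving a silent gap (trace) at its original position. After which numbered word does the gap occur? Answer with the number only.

11

In situ: The professor did force the contractor to hope to offer what to Marco so quickly.
'what' functions as the direct object of 'offer'. It moves to the left edge, and the trace sits right after 'offer':
What did the professor force the contractor to hope to offer ___ to Marco so quickly?
'offer' is word 11.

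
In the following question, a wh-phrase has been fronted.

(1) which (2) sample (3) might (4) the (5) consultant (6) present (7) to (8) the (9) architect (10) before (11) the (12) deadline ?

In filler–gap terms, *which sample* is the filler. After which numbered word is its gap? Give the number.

6

Before movement: The consultant might present which sample to the architect before the deadline.
'which sample' functions as the direct object of 'present'. Wh-movement fronts it, leaving a gap right after 'present':
Which sample might the consultant present ___ to the architect before the deadline?
'present' is word 6.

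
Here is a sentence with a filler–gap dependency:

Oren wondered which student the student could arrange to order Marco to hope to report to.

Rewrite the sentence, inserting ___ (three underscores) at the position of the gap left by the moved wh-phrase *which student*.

Pre-movement form: The student could arrange to order Marco to hope to report to which student.
'which student' is the object of the preposition 'to'. The gap is right after 'to'.

Oren wondered which student the student could arrange to order Marco to hope to report to ___.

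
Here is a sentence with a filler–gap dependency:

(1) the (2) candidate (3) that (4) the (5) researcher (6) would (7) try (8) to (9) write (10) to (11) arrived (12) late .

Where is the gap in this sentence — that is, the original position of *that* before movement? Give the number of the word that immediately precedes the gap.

'that' functions as the object of the preposition 'to'. Fronting leaves a gap immediately after 'to':
The candidate that the researcher would try to write to ___ arrived late.
'to' is word 10.

10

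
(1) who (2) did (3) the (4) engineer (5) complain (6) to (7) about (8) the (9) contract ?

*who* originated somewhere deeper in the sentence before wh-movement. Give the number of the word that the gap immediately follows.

6

In situ: The engineer did complain to who about the contract.
'who' functions as the object of the preposition 'to'. Wh-movement fronts it, leaving a gap right after 'to':
Who did the engineer complain to ___ about the contract?
'to' is word 6.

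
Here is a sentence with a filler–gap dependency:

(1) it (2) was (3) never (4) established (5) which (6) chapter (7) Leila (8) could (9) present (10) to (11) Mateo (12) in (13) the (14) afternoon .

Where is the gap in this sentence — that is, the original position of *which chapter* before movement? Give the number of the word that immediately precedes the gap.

Before movement: Leila could present which chapter to Mateo in the afternoon.
'which chapter' is the direct object of 'present'. It moves to the left edge, and the trace sits right after 'present':
It was never established which chapter Leila could present ___ to Mateo in the afternoon.
'present' is word 9.

9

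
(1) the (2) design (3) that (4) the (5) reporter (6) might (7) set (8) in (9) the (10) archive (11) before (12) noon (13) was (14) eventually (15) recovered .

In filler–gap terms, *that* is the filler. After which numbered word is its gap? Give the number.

'that' functions as the direct object of 'set'. Wh-movement fronts it, leaving a gap right after 'set':
The design that the reporter might set ___ in the archive before noon was eventually recovered.
'set' is word 7.

7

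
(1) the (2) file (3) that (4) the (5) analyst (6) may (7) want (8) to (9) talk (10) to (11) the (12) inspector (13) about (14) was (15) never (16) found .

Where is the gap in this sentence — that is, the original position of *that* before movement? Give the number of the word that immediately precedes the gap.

'that' functions as the object of the preposition 'about'. Wh-movement fronts it, leaving a gap right after 'about':
The file that the analyst may want to talk to the inspector about ___ was never found.
'about' is word 13.

13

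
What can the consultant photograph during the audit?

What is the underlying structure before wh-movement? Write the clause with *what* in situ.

The filler 'what' is interpreted as the direct object of 'photograph'. Wh-movement fronts it, leaving a gap right after 'photograph':
What can the consultant photograph ___ during the audit?

The consultant can photograph what during the audit.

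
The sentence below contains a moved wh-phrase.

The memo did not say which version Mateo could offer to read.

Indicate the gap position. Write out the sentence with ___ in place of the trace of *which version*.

The memo did not say which version Mateo could offer to read ___.

Underlying clause: Mateo could offer to read which version.
The filler 'which version' is interpreted as the direct object of 'read'. The gap is right after 'read'.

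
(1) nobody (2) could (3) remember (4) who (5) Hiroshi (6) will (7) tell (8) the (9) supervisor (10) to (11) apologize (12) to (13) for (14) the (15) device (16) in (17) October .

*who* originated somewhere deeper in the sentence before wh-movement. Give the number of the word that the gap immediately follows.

12

Underlying clause: Hiroshi will tell the supervisor to apologize to who for the device in October.
The filler 'who' is interpreted as the object of the preposition 'to'. Fronting leaves a gap immediately after 'to':
Nobody could remember who Hiroshi will tell the supervisor to apologize to ___ for the device in October.
'to' is word 12.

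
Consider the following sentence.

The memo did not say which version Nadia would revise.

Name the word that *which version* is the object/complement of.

Underlying clause: Nadia would revise which version.
'which version' is the direct object of 'revise'. Wh-movement fronts it, leaving a gap right after 'revise':
The memo did not say which version Nadia would revise ___.

revise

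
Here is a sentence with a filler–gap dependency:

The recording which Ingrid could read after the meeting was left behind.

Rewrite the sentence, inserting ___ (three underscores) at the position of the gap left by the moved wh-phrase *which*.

The filler 'which' is interpreted as the direct object of 'read'. The gap is right after 'read'.

The recording which Ingrid could read ___ after the meeting was left behind.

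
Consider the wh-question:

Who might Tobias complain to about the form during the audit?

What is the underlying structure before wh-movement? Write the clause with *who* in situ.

The filler 'who' is interpreted as the object of the preposition 'to'. It moves to the left edge, and the trace sits right after 'to':
Who might Tobias complain to ___ about the form during the audit?

Tobias might complain to who about the form during the audit.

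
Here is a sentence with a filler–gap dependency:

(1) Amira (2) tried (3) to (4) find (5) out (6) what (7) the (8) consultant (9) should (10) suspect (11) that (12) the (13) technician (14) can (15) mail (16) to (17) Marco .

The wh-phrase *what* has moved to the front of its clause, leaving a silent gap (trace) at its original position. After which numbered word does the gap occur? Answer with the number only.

15

Before movement: The consultant should suspect that the technician can mail what to Marco.
'what' is the direct object of 'mail'. It moves to the left edge, and the trace sits right after 'mail':
Amira tried to find out what the consultant should suspect that the technician can mail ___ to Marco.
'mail' is word 15.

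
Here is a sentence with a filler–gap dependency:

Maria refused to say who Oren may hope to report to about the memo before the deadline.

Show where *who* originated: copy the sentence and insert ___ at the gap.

Before movement: Oren may hope to report to who about the memo before the deadline.
'who' functions as the object of the preposition 'to'. The gap is right after 'to'.

Maria refused to say who Oren may hope to report to ___ about the memo before the deadline.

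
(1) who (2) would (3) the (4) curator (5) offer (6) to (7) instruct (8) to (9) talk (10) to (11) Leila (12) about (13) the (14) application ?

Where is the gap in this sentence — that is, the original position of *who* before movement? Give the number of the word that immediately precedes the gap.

7

Pre-movement form: The curator would offer to instruct who to talk to Leila about the application.
'who' functions as the direct object of 'instruct'. It moves to the left edge, and the trace sits right after 'instruct':
Who would the curator offer to instruct ___ to talk to Leila about the application?
'instruct' is word 7.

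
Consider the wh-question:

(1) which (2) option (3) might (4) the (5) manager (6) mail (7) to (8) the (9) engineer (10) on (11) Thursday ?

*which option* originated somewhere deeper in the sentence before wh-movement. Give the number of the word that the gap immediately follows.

6

Pre-movement form: The manager might mail which option to the engineer on Thursday.
'which option' functions as the direct object of 'mail'. Fronting leaves a gap immediately after 'mail':
Which option might the manager mail ___ to the engineer on Thursday?
'mail' is word 6.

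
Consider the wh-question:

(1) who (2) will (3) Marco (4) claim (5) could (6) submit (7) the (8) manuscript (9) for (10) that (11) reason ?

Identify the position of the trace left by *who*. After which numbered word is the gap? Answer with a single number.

4

Before movement: Marco will claim who could submit the manuscript for that reason.
The filler 'who' is interpreted as the subject of the clause embedded under 'claim'. Fronting leaves a gap immediately after 'claim':
Who will Marco claim ___ could submit the manuscript for that reason?
'claim' is word 4.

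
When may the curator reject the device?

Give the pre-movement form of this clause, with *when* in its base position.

The curator may reject the device when.

The filler 'when' is interpreted as the temporal adjunct. Fronting leaves a gap immediately after 'device':
When may the curator reject the device ___?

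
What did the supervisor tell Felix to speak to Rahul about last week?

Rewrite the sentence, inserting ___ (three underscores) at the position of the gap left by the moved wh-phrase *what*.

Pre-movement form: The supervisor did tell Felix to speak to Rahul about what last week.
'what' is the object of the preposition 'about'. The gap is right after 'about'.

What did the supervisor tell Felix to speak to Rahul about ___ last week?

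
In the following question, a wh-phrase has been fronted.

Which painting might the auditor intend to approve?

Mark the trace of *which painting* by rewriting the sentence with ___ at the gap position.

Which painting might the auditor intend to approve ___?

Pre-movement form: The auditor might intend to approve which painting.
'which painting' functions as the direct object of 'approve'. The gap is right after 'approve'.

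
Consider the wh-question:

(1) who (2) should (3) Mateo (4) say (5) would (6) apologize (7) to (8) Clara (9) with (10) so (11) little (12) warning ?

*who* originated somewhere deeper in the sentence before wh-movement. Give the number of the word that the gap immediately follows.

4

Before movement: Mateo should say who would apologize to Clara with so little warning.
'who' is the subject of the clause embedded under 'say'. It moves to the left edge, and the trace sits right after 'say':
Who should Mateo say ___ would apologize to Clara with so little warning?
'say' is word 4.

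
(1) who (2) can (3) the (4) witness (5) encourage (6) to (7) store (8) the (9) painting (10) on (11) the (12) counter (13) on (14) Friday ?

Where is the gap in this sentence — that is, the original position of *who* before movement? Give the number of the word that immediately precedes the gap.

Underlying clause: The witness can encourage who to store the painting on the counter on Friday.
'who' is the direct object of 'encourage'. It moves to the left edge, and the trace sits right after 'encourage':
Who can the witness encourage ___ to store the painting on the counter on Friday?
'encourage' is word 5.

5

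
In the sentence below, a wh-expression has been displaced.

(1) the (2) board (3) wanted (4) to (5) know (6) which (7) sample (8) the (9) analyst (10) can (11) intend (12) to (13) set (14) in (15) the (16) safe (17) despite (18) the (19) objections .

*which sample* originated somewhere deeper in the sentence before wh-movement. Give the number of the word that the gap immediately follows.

Underlying clause: The analyst can intend to set which sample in the safe despite the objections.
The filler 'which sample' is interpreted as the direct object of 'set'. Wh-movement fronts it, leaving a gap right after 'set':
The board wanted to know which sample the analyst can intend to set ___ in the safe despite the objections.
'set' is word 13.

13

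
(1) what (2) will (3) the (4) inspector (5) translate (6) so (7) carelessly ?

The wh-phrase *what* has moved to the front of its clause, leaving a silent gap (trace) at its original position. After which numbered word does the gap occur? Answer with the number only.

5

Before movement: The inspector will translate what so carelessly.
The filler 'what' is interpreted as the direct object of 'translate'. Wh-movement fronts it, leaving a gap right after 'translate':
What will the inspector translate ___ so carelessly?
'translate' is word 5.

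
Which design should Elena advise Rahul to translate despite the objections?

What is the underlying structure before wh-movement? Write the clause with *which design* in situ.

'which design' functions as the direct object of 'translate'. It moves to the left edge, and the trace sits right after 'translate':
Which design should Elena advise Rahul to translate ___ despite the objections?

Elena should advise Rahul to translate which design despite the objections.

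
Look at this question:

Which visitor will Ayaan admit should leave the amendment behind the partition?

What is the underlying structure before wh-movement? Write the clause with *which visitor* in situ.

Ayaan will admit which visitor should leave the amendment behind the partition.

The filler 'which visitor' is interpreted as the subject of the clause embedded under 'admit'. Wh-movement fronts it, leaving a gap right after 'admit':
Which visitor will Ayaan admit ___ should leave the amendment behind the partition?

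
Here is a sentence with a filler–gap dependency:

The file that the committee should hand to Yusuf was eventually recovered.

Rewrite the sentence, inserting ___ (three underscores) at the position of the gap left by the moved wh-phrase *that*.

The file that the committee should hand ___ to Yusuf was eventually recovered.

'that' functions as the direct object of 'hand'. The gap is right after 'hand'.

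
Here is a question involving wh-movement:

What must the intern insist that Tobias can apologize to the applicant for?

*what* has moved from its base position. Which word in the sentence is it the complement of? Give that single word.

Underlying clause: The intern must insist that Tobias can apologize to the applicant for what.
'what' is the object of the preposition 'for'. Fronting leaves a gap immediately after 'for':
What must the intern insist that Tobias can apologize to the applicant for ___?

for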